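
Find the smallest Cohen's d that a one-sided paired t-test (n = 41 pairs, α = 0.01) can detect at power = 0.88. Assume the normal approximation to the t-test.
d ≈ 0.55

Minimum detectable effect (paired t-test, normal approximation):
d = (z_α + z_β) / √n
d = (2.326 + 1.175) / √41
d = 3.501 / 6.403
d ≈ 0.55

By Cohen's convention (0.2 small / 0.5 medium / 0.8 large): medium effect.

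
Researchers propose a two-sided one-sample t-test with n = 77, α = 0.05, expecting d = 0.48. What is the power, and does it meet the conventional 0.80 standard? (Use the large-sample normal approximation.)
Power ≈ 0.99; the study is adequately powered (power ≥ 0.80)

Power calculation (one-sample t-test, normal approximation):
z_β = d · √n - z_{α/2}
z_β = 0.48 · √77 - 1.960
z_β = 0.48 · 8.775 - 1.960
z_β = 2.252

Power = Φ(z_β) = Φ(2.252) ≈ 0.988

Effect size d = 0.48 is small by Cohen's convention (0.2/0.5/0.8).

Threshold: power ≥ 0.80 is conventionally adequate.
Power ≈ 0.99 → the study is adequately powered (power ≥ 0.80).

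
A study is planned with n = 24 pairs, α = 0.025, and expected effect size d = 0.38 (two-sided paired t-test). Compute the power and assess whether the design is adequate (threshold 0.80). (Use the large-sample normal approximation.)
Power ≈ 0.35; the study is underpowered (power < 0.80)

Power calculation (paired t-test, normal approximation):
z_β = d · √n - z_{α/2}
z_β = 0.38 · √24 - 2.241
z_β = 0.38 · 4.899 - 2.241
z_β = -0.380

Power = Φ(z_β) = Φ(-0.380) ≈ 0.352

Effect size d = 0.38 is small by Cohen's convention (0.2/0.5/0.8).

Threshold: power ≥ 0.80 is conventionally adequate.
Power ≈ 0.35 → the study is underpowered (power < 0.80).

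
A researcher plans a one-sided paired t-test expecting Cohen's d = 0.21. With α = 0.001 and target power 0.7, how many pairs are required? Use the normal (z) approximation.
n = 297 pairs

Sample size formula (paired t-test, normal approximation):
n = ((z_α + z_β) / d)²

z_α = 3.090 (for α = 0.001, one-sided)
z_β = 0.524 (for power = 0.7)
d = 0.21

n = ((3.090 + 0.524) / 0.21)²
n = (17.210)²
n ≈ 296.18
Round up to the next whole number: n = 297 pairs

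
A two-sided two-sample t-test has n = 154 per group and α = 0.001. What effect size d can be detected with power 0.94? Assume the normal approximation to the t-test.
d ≈ 0.55

Minimum detectable effect (two-sample t-test, normal approximation):
d = (z_{α/2} + z_β) / √(n/2)
d = (3.291 + 1.555) / √(154/2)
d = 4.845 / 8.775
d ≈ 0.55

By Cohen's convention (0.2 small / 0.5 medium / 0.8 large): medium effect.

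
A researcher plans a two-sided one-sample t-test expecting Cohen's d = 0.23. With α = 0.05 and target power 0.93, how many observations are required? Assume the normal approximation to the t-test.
n = 224

Sample size formula (one-sample t-test, normal approximation):
n = ((z_{α/2} + z_β) / d)²

z_{α/2} = 1.960 (for α = 0.05, two-sided)
z_β = 1.476 (for power = 0.93)
d = 0.23

n = ((1.960 + 1.476) / 0.23)²
n = (14.939)²
n ≈ 223.17
Round up to the next whole number: n = 224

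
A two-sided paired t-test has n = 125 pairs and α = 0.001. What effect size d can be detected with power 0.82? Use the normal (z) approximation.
d ≈ 0.38

Minimum detectable effect (paired t-test, normal approximation):
d = (z_{α/2} + z_β) / √n
d = (3.291 + 0.915) / √125
d = 4.206 / 11.180
d ≈ 0.38

By Cohen's convention (0.2 small / 0.5 medium / 0.8 large): small effect.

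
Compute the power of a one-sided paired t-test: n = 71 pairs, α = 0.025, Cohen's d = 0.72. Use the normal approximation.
Power ≈ 1.00

Power calculation (paired t-test, normal approximation):
z_β = d · √n - z_α
z_β = 0.72 · √71 - 1.960
z_β = 0.72 · 8.426 - 1.960
z_β = 4.107

Power = Φ(z_β) = Φ(4.107) ≈ 1.000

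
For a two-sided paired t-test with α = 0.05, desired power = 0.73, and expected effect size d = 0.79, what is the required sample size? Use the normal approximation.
n = 11 pairs

Sample size formula (paired t-test, normal approximation):
n = ((z_{α/2} + z_β) / d)²

z_{α/2} = 1.960 (for α = 0.05, two-sided)
z_β = 0.613 (for power = 0.73)
d = 0.79

n = ((1.960 + 0.613) / 0.79)²
n = (3.257)²
n ≈ 10.61
Round up to the next whole number: n = 11 pairs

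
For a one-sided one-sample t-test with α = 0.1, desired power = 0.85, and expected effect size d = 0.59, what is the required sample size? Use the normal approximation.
n = 16

Sample size formula (one-sample t-test, normal approximation):
n = ((z_α + z_β) / d)²

z_α = 1.282 (for α = 0.1, one-sided)
z_β = 1.036 (for power = 0.85)
d = 0.59

n = ((1.282 + 1.036) / 0.59)²
n = (3.929)²
n ≈ 15.44
Round up to the next whole number: n = 16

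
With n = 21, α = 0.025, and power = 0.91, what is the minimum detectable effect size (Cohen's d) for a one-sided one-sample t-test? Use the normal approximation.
d ≈ 0.72

Minimum detectable effect (one-sample t-test, normal approximation):
d = (z_α + z_β) / √n
d = (1.960 + 1.341) / √21
d = 3.301 / 4.583
d ≈ 0.72

By Cohen's convention (0.2 small / 0.5 medium / 0.8 large): medium effect.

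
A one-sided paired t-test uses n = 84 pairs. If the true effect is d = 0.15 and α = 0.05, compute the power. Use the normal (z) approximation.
Power ≈ 0.39

Power calculation (paired t-test, normal approximation):
z_β = d · √n - z_α
z_β = 0.15 · √84 - 1.645
z_β = 0.15 · 9.165 - 1.645
z_β = -0.270

Power = Φ(z_β) = Φ(-0.270) ≈ 0.394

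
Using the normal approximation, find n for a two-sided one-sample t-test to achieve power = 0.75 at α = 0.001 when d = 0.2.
n = 394

Sample size formula (one-sample t-test, normal approximation):
n = ((z_{α/2} + z_β) / d)²

z_{α/2} = 3.291 (for α = 0.001, two-sided)
z_β = 0.674 (for power = 0.75)
d = 0.2

n = ((3.291 + 0.674) / 0.2)²
n = (19.825)²
n ≈ 393.03
Round up to the next whole number: n = 394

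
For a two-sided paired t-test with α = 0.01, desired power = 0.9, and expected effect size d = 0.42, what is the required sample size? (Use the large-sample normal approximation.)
n = 85 pairs

Sample size formula (paired t-test, normal approximation):
n = ((z_{α/2} + z_β) / d)²

z_{α/2} = 2.576 (for α = 0.01, two-sided)
z_β = 1.282 (for power = 0.9)
d = 0.42

n = ((2.576 + 1.282) / 0.42)²
n = (9.186)²
n ≈ 84.38
Round up to the next whole number: n = 85 pairs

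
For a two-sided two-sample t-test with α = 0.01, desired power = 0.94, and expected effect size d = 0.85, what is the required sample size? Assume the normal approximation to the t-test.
n = 48 per group

Sample size formula (two-sample t-test, normal approximation):
n = 2 · ((z_{α/2} + z_β) / d)²

z_{α/2} = 2.576 (for α = 0.01, two-sided)
z_β = 1.555 (for power = 0.94)
d = 0.85

n = 2 · ((2.576 + 1.555) / 0.85)²
n = 2 · (4.860)²
n ≈ 47.24
Round up to the next whole number: n = 48 per group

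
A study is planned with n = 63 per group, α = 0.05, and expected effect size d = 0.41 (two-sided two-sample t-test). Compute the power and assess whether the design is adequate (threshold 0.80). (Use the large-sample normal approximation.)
Power ≈ 0.63; the study is underpowered (power < 0.80)

Power calculation (two-sample t-test, normal approximation):
z_β = d · √(n/2) - z_{α/2}
z_β = 0.41 · √(63/2) - 1.960
z_β = 0.41 · 5.612 - 1.960
z_β = 0.341

Power = Φ(z_β) = Φ(0.341) ≈ 0.634

Effect size d = 0.41 is small by Cohen's convention (0.2/0.5/0.8).

Threshold: power ≥ 0.80 is conventionally adequate.
Power ≈ 0.63 → the study is underpowered (power < 0.80).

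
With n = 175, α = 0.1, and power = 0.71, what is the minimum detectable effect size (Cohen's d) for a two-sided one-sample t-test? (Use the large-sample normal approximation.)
d ≈ 0.17

Minimum detectable effect (one-sample t-test, normal approximation):
d = (z_{α/2} + z_β) / √n
d = (1.645 + 0.553) / √175
d = 2.198 / 13.229
d ≈ 0.17

By Cohen's convention (0.2 small / 0.5 medium / 0.8 large): very small effect.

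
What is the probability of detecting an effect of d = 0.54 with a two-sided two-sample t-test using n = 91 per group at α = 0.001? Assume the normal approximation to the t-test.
Power ≈ 0.64

Power calculation (two-sample t-test, normal approximation):
z_β = d · √(n/2) - z_{α/2}
z_β = 0.54 · √(91/2) - 3.291
z_β = 0.54 · 6.745 - 3.291
z_β = 0.352

Power = Φ(z_β) = Φ(0.352) ≈ 0.638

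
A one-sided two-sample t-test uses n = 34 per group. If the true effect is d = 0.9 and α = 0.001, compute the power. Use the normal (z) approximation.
Power ≈ 0.73

Power calculation (two-sample t-test, normal approximation):
z_β = d · √(n/2) - z_α
z_β = 0.9 · √(34/2) - 3.090
z_β = 0.9 · 4.123 - 3.090
z_β = 0.621

Power = Φ(z_β) = Φ(0.621) ≈ 0.733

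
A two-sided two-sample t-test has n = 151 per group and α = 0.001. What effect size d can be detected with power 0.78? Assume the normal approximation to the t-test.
d ≈ 0.47

Minimum detectable effect (two-sample t-test, normal approximation):
d = (z_{α/2} + z_β) / √(n/2)
d = (3.291 + 0.772) / √(151/2)
d = 4.063 / 8.689
d ≈ 0.47

By Cohen's convention (0.2 small / 0.5 medium / 0.8 large): small effect.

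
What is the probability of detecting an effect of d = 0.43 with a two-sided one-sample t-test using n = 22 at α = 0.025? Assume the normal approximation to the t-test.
Power ≈ 0.41

Power calculation (one-sample t-test, normal approximation):
z_β = d · √n - z_{α/2}
z_β = 0.43 · √22 - 2.241
z_β = 0.43 · 4.690 - 2.241
z_β = -0.225

Power = Φ(z_β) = Φ(-0.225) ≈ 0.411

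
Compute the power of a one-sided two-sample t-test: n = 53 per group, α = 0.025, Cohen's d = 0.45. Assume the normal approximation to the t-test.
Power ≈ 0.64

Power calculation (two-sample t-test, normal approximation):
z_β = d · √(n/2) - z_α
z_β = 0.45 · √(53/2) - 1.960
z_β = 0.45 · 5.148 - 1.960
z_β = 0.357

Power = Φ(z_β) = Φ(0.357) ≈ 0.639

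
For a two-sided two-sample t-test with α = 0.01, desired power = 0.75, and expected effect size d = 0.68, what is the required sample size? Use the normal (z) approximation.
n = 46 per group

Sample size formula (two-sample t-test, normal approximation):
n = 2 · ((z_{α/2} + z_β) / d)²

z_{α/2} = 2.576 (for α = 0.01, two-sided)
z_β = 0.674 (for power = 0.75)
d = 0.68

n = 2 · ((2.576 + 0.674) / 0.68)²
n = 2 · (4.779)²
n ≈ 45.68
Round up to the next whole number: n = 46 per group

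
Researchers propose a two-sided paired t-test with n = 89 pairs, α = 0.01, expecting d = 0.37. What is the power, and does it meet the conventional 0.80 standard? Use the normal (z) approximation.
Power ≈ 0.82; the study is adequately powered (power ≥ 0.80)

Power calculation (paired t-test, normal approximation):
z_β = d · √n - z_{α/2}
z_β = 0.37 · √89 - 2.576
z_β = 0.37 · 9.434 - 2.576
z_β = 0.915

Power = Φ(z_β) = Φ(0.915) ≈ 0.820

Effect size d = 0.37 is small by Cohen's convention (0.2/0.5/0.8).

Threshold: power ≥ 0.80 is conventionally adequate.
Power ≈ 0.82 → the study is adequately powered (power ≥ 0.80).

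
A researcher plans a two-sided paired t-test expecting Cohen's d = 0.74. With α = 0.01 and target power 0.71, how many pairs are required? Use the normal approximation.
n = 18 pairs

Sample size formula (paired t-test, normal approximation):
n = ((z_{α/2} + z_β) / d)²

z_{α/2} = 2.576 (for α = 0.01, two-sided)
z_β = 0.553 (for power = 0.71)
d = 0.74

n = ((2.576 + 0.553) / 0.74)²
n = (4.228)²
n ≈ 17.88
Round up to the next whole number: n = 18 pairs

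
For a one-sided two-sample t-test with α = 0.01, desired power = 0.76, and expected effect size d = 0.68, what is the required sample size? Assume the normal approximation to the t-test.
n = 40 per group

Sample size formula (two-sample t-test, normal approximation):
n = 2 · ((z_α + z_β) / d)²

z_α = 2.326 (for α = 0.01, one-sided)
z_β = 0.706 (for power = 0.76)
d = 0.68

n = 2 · ((2.326 + 0.706) / 0.68)²
n = 2 · (4.459)²
n ≈ 39.77
Round up to the next whole number: n = 40 per group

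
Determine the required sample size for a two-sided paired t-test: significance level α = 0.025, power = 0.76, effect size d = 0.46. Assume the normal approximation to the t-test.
n = 42 pairs

Sample size formula (paired t-test, normal approximation):
n = ((z_{α/2} + z_β) / d)²

z_{α/2} = 2.241 (for α = 0.025, two-sided)
z_β = 0.706 (for power = 0.76)
d = 0.46

n = ((2.241 + 0.706) / 0.46)²
n = (6.407)²
n ≈ 41.05
Round up to the next whole number: n = 42 pairs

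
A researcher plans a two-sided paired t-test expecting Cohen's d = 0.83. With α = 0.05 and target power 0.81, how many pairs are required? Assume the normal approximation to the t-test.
n = 12 pairs

Sample size formula (paired t-test, normal approximation):
n = ((z_{α/2} + z_β) / d)²

z_{α/2} = 1.960 (for α = 0.05, two-sided)
z_β = 0.878 (for power = 0.81)
d = 0.83

n = ((1.960 + 0.878) / 0.83)²
n = (3.419)²
n ≈ 11.69
Round up to the next whole number: n = 12 pairs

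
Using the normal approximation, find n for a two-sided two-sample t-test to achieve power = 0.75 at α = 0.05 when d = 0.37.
n = 102 per group

Sample size formula (two-sample t-test, normal approximation):
n = 2 · ((z_{α/2} + z_β) / d)²

z_{α/2} = 1.960 (for α = 0.05, two-sided)
z_β = 0.674 (for power = 0.75)
d = 0.37

n = 2 · ((1.960 + 0.674) / 0.37)²
n = 2 · (7.119)²
n ≈ 101.36
Round up to the next whole number: n = 102 per group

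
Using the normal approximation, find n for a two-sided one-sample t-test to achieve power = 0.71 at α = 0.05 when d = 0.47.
n = 29

Sample size formula (one-sample t-test, normal approximation):
n = ((z_{α/2} + z_β) / d)²

z_{α/2} = 1.960 (for α = 0.05, two-sided)
z_β = 0.553 (for power = 0.71)
d = 0.47

n = ((1.960 + 0.553) / 0.47)²
n = (5.347)²
n ≈ 28.59
Round up to the next whole number: n = 29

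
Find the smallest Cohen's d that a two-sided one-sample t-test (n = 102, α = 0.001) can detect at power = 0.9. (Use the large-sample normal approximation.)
d ≈ 0.45

Minimum detectable effect (one-sample t-test, normal approximation):
d = (z_{α/2} + z_β) / √n
d = (3.291 + 1.282) / √102
d = 4.572 / 10.100
d ≈ 0.45

By Cohen's convention (0.2 small / 0.5 medium / 0.8 large): small effect.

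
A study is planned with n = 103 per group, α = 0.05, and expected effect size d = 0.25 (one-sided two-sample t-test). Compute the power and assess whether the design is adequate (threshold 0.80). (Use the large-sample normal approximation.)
Power ≈ 0.56; the study is underpowered (power < 0.80)

Power calculation (two-sample t-test, normal approximation):
z_β = d · √(n/2) - z_α
z_β = 0.25 · √(103/2) - 1.645
z_β = 0.25 · 7.176 - 1.645
z_β = 0.149

Power = Φ(z_β) = Φ(0.149) ≈ 0.559

Effect size d = 0.25 is small by Cohen's convention (0.2/0.5/0.8).

Threshold: power ≥ 0.80 is conventionally adequate.
Power ≈ 0.56 → the study is underpowered (power < 0.80).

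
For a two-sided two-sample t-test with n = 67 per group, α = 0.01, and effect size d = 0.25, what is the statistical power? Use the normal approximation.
Power ≈ 0.13

Power calculation (two-sample t-test, normal approximation):
z_β = d · √(n/2) - z_{α/2}
z_β = 0.25 · √(67/2) - 2.576
z_β = 0.25 · 5.788 - 2.576
z_β = -1.129

Power = Φ(z_β) = Φ(-1.129) ≈ 0.129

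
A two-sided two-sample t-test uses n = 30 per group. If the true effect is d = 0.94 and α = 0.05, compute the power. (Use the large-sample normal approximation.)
Power ≈ 0.95

Power calculation (two-sample t-test, normal approximation):
z_β = d · √(n/2) - z_{α/2}
z_β = 0.94 · √(30/2) - 1.960
z_β = 0.94 · 3.873 - 1.960
z_β = 1.681

Power = Φ(z_β) = Φ(1.681) ≈ 0.954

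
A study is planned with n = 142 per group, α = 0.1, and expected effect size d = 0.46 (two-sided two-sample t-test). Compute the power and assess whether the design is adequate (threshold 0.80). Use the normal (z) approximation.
Power ≈ 0.99; the study is adequately powered (power ≥ 0.80)

Power calculation (two-sample t-test, normal approximation):
z_β = d · √(n/2) - z_{α/2}
z_β = 0.46 · √(142/2) - 1.645
z_β = 0.46 · 8.426 - 1.645
z_β = 2.231

Power = Φ(z_β) = Φ(2.231) ≈ 0.987

Effect size d = 0.46 is small by Cohen's convention (0.2/0.5/0.8).

Threshold: power ≥ 0.80 is conventionally adequate.
Power ≈ 0.99 → the study is adequately powered (power ≥ 0.80).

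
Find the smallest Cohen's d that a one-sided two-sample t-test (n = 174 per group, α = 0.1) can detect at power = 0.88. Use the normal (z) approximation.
d ≈ 0.26

Minimum detectable effect (two-sample t-test, normal approximation):
d = (z_α + z_β) / √(n/2)
d = (1.282 + 1.175) / √(174/2)
d = 2.457 / 9.327
d ≈ 0.26

By Cohen's convention (0.2 small / 0.5 medium / 0.8 large): small effect.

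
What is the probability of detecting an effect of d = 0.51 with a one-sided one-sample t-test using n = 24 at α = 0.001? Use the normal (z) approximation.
Power ≈ 0.28

Power calculation (one-sample t-test, normal approximation):
z_β = d · √n - z_α
z_β = 0.51 · √24 - 3.090
z_β = 0.51 · 4.899 - 3.090
z_β = -0.592

Power = Φ(z_β) = Φ(-0.592) ≈ 0.277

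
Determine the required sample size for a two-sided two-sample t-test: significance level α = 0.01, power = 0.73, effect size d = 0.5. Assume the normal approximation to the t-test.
n = 82 per group

Sample size formula (two-sample t-test, normal approximation):
n = 2 · ((z_{α/2} + z_β) / d)²

z_{α/2} = 2.576 (for α = 0.01, two-sided)
z_β = 0.613 (for power = 0.73)
d = 0.5

n = 2 · ((2.576 + 0.613) / 0.5)²
n = 2 · (6.378)²
n ≈ 81.36
Round up to the next whole number: n = 82 per group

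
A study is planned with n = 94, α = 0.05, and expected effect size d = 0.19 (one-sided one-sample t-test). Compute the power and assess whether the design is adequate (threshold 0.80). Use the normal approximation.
Power ≈ 0.58; the study is underpowered (power < 0.80)

Power calculation (one-sample t-test, normal approximation):
z_β = d · √n - z_α
z_β = 0.19 · √94 - 1.645
z_β = 0.19 · 9.695 - 1.645
z_β = 0.197

Power = Φ(z_β) = Φ(0.197) ≈ 0.578

Effect size d = 0.19 is very small by Cohen's convention (0.2/0.5/0.8).

Threshold: power ≥ 0.80 is conventionally adequate.
Power ≈ 0.58 → the study is underpowered (power < 0.80).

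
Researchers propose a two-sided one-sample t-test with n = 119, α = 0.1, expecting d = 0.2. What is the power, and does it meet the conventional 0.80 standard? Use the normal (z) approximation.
Power ≈ 0.70; the study is underpowered (power < 0.80)

Power calculation (one-sample t-test, normal approximation):
z_β = d · √n - z_{α/2}
z_β = 0.2 · √119 - 1.645
z_β = 0.2 · 10.909 - 1.645
z_β = 0.537

Power = Φ(z_β) = Φ(0.537) ≈ 0.704

Effect size d = 0.2 is small by Cohen's convention (0.2/0.5/0.8).

Threshold: power ≥ 0.80 is conventionally adequate.
Power ≈ 0.70 → the study is underpowered (power < 0.80).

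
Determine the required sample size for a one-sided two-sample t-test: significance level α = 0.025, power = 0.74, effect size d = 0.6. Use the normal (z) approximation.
n = 38 per group

Sample size formula (two-sample t-test, normal approximation):
n = 2 · ((z_α + z_β) / d)²

z_α = 1.960 (for α = 0.025, one-sided)
z_β = 0.643 (for power = 0.74)
d = 0.6

n = 2 · ((1.960 + 0.643) / 0.6)²
n = 2 · (4.338)²
n ≈ 37.64
Round up to the next whole number: n = 38 per group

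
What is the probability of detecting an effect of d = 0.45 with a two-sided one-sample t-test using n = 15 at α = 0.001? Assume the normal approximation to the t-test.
Power ≈ 0.06

Power calculation (one-sample t-test, normal approximation):
z_β = d · √n - z_{α/2}
z_β = 0.45 · √15 - 3.291
z_β = 0.45 · 3.873 - 3.291
z_β = -1.548

Power = Φ(z_β) = Φ(-1.548) ≈ 0.061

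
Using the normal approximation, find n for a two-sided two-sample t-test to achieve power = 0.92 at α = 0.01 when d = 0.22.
n = 655 per group

Sample size formula (two-sample t-test, normal approximation):
n = 2 · ((z_{α/2} + z_β) / d)²

z_{α/2} = 2.576 (for α = 0.01, two-sided)
z_β = 1.405 (for power = 0.92)
d = 0.22

n = 2 · ((2.576 + 1.405) / 0.22)²
n = 2 · (18.095)²
n ≈ 654.86
Round up to the next whole number: n = 655 per group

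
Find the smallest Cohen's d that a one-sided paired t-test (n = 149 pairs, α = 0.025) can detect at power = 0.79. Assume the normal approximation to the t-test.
d ≈ 0.23

Minimum detectable effect (paired t-test, normal approximation):
d = (z_α + z_β) / √n
d = (1.960 + 0.806) / √149
d = 2.766 / 12.207
d ≈ 0.23

By Cohen's convention (0.2 small / 0.5 medium / 0.8 large): small effect.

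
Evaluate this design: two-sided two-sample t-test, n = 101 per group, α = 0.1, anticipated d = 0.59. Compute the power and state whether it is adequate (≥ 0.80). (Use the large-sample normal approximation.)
Power ≈ 0.99; the study is adequately powered (power ≥ 0.80)

Power calculation (two-sample t-test, normal approximation):
z_β = d · √(n/2) - z_{α/2}
z_β = 0.59 · √(101/2) - 1.645
z_β = 0.59 · 7.106 - 1.645
z_β = 2.548

Power = Φ(z_β) = Φ(2.548) ≈ 0.995

Effect size d = 0.59 is medium by Cohen's convention (0.2/0.5/0.8).

Threshold: power ≥ 0.80 is conventionally adequate.
Power ≈ 0.99 → the study is adequately powered (power ≥ 0.80).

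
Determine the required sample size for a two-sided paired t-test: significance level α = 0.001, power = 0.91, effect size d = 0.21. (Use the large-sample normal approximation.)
n = 487 pairs

Sample size formula (paired t-test, normal approximation):
n = ((z_{α/2} + z_β) / d)²

z_{α/2} = 3.291 (for α = 0.001, two-sided)
z_β = 1.341 (for power = 0.91)
d = 0.21

n = ((3.291 + 1.341) / 0.21)²
n = (22.057)²
n ≈ 486.51
Round up to the next whole number: n = 487 pairs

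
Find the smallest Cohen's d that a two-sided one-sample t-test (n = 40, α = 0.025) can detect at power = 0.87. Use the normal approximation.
d ≈ 0.53

Minimum detectable effect (one-sample t-test, normal approximation):
d = (z_{α/2} + z_β) / √n
d = (2.241 + 1.126) / √40
d = 3.368 / 6.325
d ≈ 0.53

By Cohen's convention (0.2 small / 0.5 medium / 0.8 large): medium effect.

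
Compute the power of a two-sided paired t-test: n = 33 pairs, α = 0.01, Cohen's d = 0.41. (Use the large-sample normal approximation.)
Power ≈ 0.41

Power calculation (paired t-test, normal approximation):
z_β = d · √n - z_{α/2}
z_β = 0.41 · √33 - 2.576
z_β = 0.41 · 5.745 - 2.576
z_β = -0.221

Power = Φ(z_β) = Φ(-0.221) ≈ 0.413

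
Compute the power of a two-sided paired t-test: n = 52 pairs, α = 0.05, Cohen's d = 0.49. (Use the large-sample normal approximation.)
Power ≈ 0.94

Power calculation (paired t-test, normal approximation):
z_β = d · √n - z_{α/2}
z_β = 0.49 · √52 - 1.960
z_β = 0.49 · 7.211 - 1.960
z_β = 1.573

Power = Φ(z_β) = Φ(1.573) ≈ 0.942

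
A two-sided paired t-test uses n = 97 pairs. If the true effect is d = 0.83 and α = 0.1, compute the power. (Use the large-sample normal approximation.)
Power ≈ 1.00

Power calculation (paired t-test, normal approximation):
z_β = d · √n - z_{α/2}
z_β = 0.83 · √97 - 1.645
z_β = 0.83 · 9.849 - 1.645
z_β = 6.530

Power = Φ(z_β) = Φ(6.530) ≈ 1.000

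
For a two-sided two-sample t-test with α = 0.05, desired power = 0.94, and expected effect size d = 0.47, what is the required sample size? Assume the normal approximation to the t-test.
n = 112 per group

Sample size formula (two-sample t-test, normal approximation):
n = 2 · ((z_{α/2} + z_β) / d)²

z_{α/2} = 1.960 (for α = 0.05, two-sided)
z_β = 1.555 (for power = 0.94)
d = 0.47

n = 2 · ((1.960 + 1.555) / 0.47)²
n = 2 · (7.479)²
n ≈ 111.87
Round up to the next whole number: n = 112 per group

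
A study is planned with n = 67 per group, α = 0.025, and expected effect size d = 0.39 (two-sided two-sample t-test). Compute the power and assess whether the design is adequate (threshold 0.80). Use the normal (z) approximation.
Power ≈ 0.51; the study is underpowered (power < 0.80)

Power calculation (two-sample t-test, normal approximation):
z_β = d · √(n/2) - z_{α/2}
z_β = 0.39 · √(67/2) - 2.241
z_β = 0.39 · 5.788 - 2.241
z_β = 0.016

Power = Φ(z_β) = Φ(0.016) ≈ 0.506

Effect size d = 0.39 is small by Cohen's convention (0.2/0.5/0.8).

Threshold: power ≥ 0.80 is conventionally adequate.
Power ≈ 0.51 → the study is underpowered (power < 0.80).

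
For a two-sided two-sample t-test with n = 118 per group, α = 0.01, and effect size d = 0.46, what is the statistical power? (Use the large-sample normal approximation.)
Power ≈ 0.83

Power calculation (two-sample t-test, normal approximation):
z_β = d · √(n/2) - z_{α/2}
z_β = 0.46 · √(118/2) - 2.576
z_β = 0.46 · 7.681 - 2.576
z_β = 0.957

Power = Φ(z_β) = Φ(0.957) ≈ 0.831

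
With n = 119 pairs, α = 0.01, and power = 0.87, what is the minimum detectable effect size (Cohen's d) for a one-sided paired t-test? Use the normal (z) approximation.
d ≈ 0.32

Minimum detectable effect (paired t-test, normal approximation):
d = (z_α + z_β) / √n
d = (2.326 + 1.126) / √119
d = 3.453 / 10.909
d ≈ 0.32

By Cohen's convention (0.2 small / 0.5 medium / 0.8 large): small effect.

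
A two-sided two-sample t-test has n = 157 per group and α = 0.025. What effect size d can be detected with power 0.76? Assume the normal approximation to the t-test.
d ≈ 0.33

Minimum detectable effect (two-sample t-test, normal approximation):
d = (z_{α/2} + z_β) / √(n/2)
d = (2.241 + 0.706) / √(157/2)
d = 2.948 / 8.860
d ≈ 0.33

By Cohen's convention (0.2 small / 0.5 medium / 0.8 large): small effect.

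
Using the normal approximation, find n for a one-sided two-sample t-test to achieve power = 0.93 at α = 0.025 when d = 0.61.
n = 64 per group

Sample size formula (two-sample t-test, normal approximation):
n = 2 · ((z_α + z_β) / d)²

z_α = 1.960 (for α = 0.025, one-sided)
z_β = 1.476 (for power = 0.93)
d = 0.61

n = 2 · ((1.960 + 1.476) / 0.61)²
n = 2 · (5.633)²
n ≈ 63.46
Round up to the next whole number: n = 64 per group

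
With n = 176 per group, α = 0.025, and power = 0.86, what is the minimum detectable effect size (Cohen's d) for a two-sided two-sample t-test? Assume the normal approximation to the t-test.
d ≈ 0.35

Minimum detectable effect (two-sample t-test, normal approximation):
d = (z_{α/2} + z_β) / √(n/2)
d = (2.241 + 1.080) / √(176/2)
d = 3.322 / 9.381
d ≈ 0.35

By Cohen's convention (0.2 small / 0.5 medium / 0.8 large): small effect.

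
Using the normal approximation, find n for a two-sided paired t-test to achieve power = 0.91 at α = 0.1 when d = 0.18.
n = 276 pairs

Sample size formula (paired t-test, normal approximation):
n = ((z_{α/2} + z_β) / d)²

z_{α/2} = 1.645 (for α = 0.1, two-sided)
z_β = 1.341 (for power = 0.91)
d = 0.18

n = ((1.645 + 1.341) / 0.18)²
n = (16.589)²
n ≈ 275.19
Round up to the next whole number: n = 276 pairs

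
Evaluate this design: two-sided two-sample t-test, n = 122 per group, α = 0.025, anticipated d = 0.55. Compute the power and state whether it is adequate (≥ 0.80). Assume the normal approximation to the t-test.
Power ≈ 0.98; the study is adequately powered (power ≥ 0.80)

Power calculation (two-sample t-test, normal approximation):
z_β = d · √(n/2) - z_{α/2}
z_β = 0.55 · √(122/2) - 2.241
z_β = 0.55 · 7.810 - 2.241
z_β = 2.054

Power = Φ(z_β) = Φ(2.054) ≈ 0.980

Effect size d = 0.55 is medium by Cohen's convention (0.2/0.5/0.8).

Threshold: power ≥ 0.80 is conventionally adequate.
Power ≈ 0.98 → the study is adequately powered (power ≥ 0.80).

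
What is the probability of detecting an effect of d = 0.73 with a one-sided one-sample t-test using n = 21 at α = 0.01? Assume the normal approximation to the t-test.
Power ≈ 0.85

Power calculation (one-sample t-test, normal approximation):
z_β = d · √n - z_α
z_β = 0.73 · √21 - 2.326
z_β = 0.73 · 4.583 - 2.326
z_β = 1.019

Power = Φ(z_β) = Φ(1.019) ≈ 0.846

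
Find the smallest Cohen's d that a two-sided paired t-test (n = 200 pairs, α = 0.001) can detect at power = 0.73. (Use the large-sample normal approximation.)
d ≈ 0.28

Minimum detectable effect (paired t-test, normal approximation):
d = (z_{α/2} + z_β) / √n
d = (3.291 + 0.613) / √200
d = 3.903 / 14.142
d ≈ 0.28

By Cohen's convention (0.2 small / 0.5 medium / 0.8 large): small effect.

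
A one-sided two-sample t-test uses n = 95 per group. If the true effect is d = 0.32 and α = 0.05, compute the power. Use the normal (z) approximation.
Power ≈ 0.71

Power calculation (two-sample t-test, normal approximation):
z_β = d · √(n/2) - z_α
z_β = 0.32 · √(95/2) - 1.645
z_β = 0.32 · 6.892 - 1.645
z_β = 0.561

Power = Φ(z_β) = Φ(0.561) ≈ 0.712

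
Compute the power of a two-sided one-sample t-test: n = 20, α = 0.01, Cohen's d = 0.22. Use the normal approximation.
Power ≈ 0.06

Power calculation (one-sample t-test, normal approximation):
z_β = d · √n - z_{α/2}
z_β = 0.22 · √20 - 2.576
z_β = 0.22 · 4.472 - 2.576
z_β = -1.592

Power = Φ(z_β) = Φ(-1.592) ≈ 0.056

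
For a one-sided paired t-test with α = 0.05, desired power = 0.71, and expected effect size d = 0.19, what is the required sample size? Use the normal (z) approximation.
n = 134 pairs

Sample size formula (paired t-test, normal approximation):
n = ((z_α + z_β) / d)²

z_α = 1.645 (for α = 0.05, one-sided)
z_β = 0.553 (for power = 0.71)
d = 0.19

n = ((1.645 + 0.553) / 0.19)²
n = (11.568)²
n ≈ 133.82
Round up to the next whole number: n = 134 pairs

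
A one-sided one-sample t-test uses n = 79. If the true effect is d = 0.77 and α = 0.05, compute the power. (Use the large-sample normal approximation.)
Power ≈ 1.00

Power calculation (one-sample t-test, normal approximation):
z_β = d · √n - z_α
z_β = 0.77 · √79 - 1.645
z_β = 0.77 · 8.888 - 1.645
z_β = 5.199

Power = Φ(z_β) = Φ(5.199) ≈ 1.000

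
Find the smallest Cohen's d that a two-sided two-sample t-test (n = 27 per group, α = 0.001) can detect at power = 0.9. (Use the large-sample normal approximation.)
d ≈ 1.24

Minimum detectable effect (two-sample t-test, normal approximation):
d = (z_{α/2} + z_β) / √(n/2)
d = (3.291 + 1.282) / √(27/2)
d = 4.572 / 3.674
d ≈ 1.24

By Cohen's convention (0.2 small / 0.5 medium / 0.8 large): large effect.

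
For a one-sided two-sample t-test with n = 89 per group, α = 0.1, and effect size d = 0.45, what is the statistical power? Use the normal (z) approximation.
Power ≈ 0.96

Power calculation (two-sample t-test, normal approximation):
z_β = d · √(n/2) - z_α
z_β = 0.45 · √(89/2) - 1.282
z_β = 0.45 · 6.671 - 1.282
z_β = 1.720

Power = Φ(z_β) = Φ(1.720) ≈ 0.957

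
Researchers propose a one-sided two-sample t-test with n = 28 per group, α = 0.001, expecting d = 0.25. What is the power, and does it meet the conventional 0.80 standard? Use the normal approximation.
Power ≈ 0.02; the study is underpowered (power < 0.80)

Power calculation (two-sample t-test, normal approximation):
z_β = d · √(n/2) - z_α
z_β = 0.25 · √(28/2) - 3.090
z_β = 0.25 · 3.742 - 3.090
z_β = -2.155

Power = Φ(z_β) = Φ(-2.155) ≈ 0.016

Effect size d = 0.25 is small by Cohen's convention (0.2/0.5/0.8).

Threshold: power ≥ 0.80 is conventionally adequate.
Power ≈ 0.02 → the study is underpowered (power < 0.80).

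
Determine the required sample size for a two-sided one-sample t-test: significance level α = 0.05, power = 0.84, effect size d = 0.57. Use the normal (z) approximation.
n = 27

Sample size formula (one-sample t-test, normal approximation):
n = ((z_{α/2} + z_β) / d)²

z_{α/2} = 1.960 (for α = 0.05, two-sided)
z_β = 0.994 (for power = 0.84)
d = 0.57

n = ((1.960 + 0.994) / 0.57)²
n = (5.182)²
n ≈ 26.85
Round up to the next whole number: n = 27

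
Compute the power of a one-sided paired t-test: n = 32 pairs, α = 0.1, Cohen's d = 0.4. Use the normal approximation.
Power ≈ 0.84

Power calculation (paired t-test, normal approximation):
z_β = d · √n - z_α
z_β = 0.4 · √32 - 1.282
z_β = 0.4 · 5.657 - 1.282
z_β = 0.981

Power = Φ(z_β) = Φ(0.981) ≈ 0.837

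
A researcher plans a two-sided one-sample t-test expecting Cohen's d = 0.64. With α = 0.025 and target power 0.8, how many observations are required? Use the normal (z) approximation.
n = 24

Sample size formula (one-sample t-test, normal approximation):
n = ((z_{α/2} + z_β) / d)²

z_{α/2} = 2.241 (for α = 0.025, two-sided)
z_β = 0.842 (for power = 0.8)
d = 0.64

n = ((2.241 + 0.842) / 0.64)²
n = (4.817)²
n ≈ 23.20
Round up to the next whole number: n = 24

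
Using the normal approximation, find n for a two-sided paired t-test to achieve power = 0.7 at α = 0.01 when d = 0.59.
n = 28 pairs

Sample size formula (paired t-test, normal approximation):
n = ((z_{α/2} + z_β) / d)²

z_{α/2} = 2.576 (for α = 0.01, two-sided)
z_β = 0.524 (for power = 0.7)
d = 0.59

n = ((2.576 + 0.524) / 0.59)²
n = (5.254)²
n ≈ 27.60
Round up to the next whole number: n = 28 pairs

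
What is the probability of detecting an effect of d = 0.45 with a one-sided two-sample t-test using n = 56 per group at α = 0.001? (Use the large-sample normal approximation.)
Power ≈ 0.24

Power calculation (two-sample t-test, normal approximation):
z_β = d · √(n/2) - z_α
z_β = 0.45 · √(56/2) - 3.090
z_β = 0.45 · 5.292 - 3.090
z_β = -0.709

Power = Φ(z_β) = Φ(-0.709) ≈ 0.239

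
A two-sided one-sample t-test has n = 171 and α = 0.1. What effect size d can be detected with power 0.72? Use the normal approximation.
d ≈ 0.17

Minimum detectable effect (one-sample t-test, normal approximation):
d = (z_{α/2} + z_β) / √n
d = (1.645 + 0.583) / √171
d = 2.228 / 13.077
d ≈ 0.17

By Cohen's convention (0.2 small / 0.5 medium / 0.8 large): very small effect.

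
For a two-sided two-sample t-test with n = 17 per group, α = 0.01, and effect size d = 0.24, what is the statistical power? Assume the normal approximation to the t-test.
Power ≈ 0.03

Power calculation (two-sample t-test, normal approximation):
z_β = d · √(n/2) - z_{α/2}
z_β = 0.24 · √(17/2) - 2.576
z_β = 0.24 · 2.915 - 2.576
z_β = -1.876

Power = Φ(z_β) = Φ(-1.876) ≈ 0.030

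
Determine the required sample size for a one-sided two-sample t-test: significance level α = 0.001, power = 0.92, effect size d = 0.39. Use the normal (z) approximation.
n = 266 per group

Sample size formula (two-sample t-test, normal approximation):
n = 2 · ((z_α + z_β) / d)²

z_α = 3.090 (for α = 0.001, one-sided)
z_β = 1.405 (for power = 0.92)
d = 0.39

n = 2 · ((3.090 + 1.405) / 0.39)²
n = 2 · (11.526)²
n ≈ 265.70
Round up to the next whole number: n = 266 per group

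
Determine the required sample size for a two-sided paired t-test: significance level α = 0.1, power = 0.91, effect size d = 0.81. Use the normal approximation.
n = 14 pairs

Sample size formula (paired t-test, normal approximation):
n = ((z_{α/2} + z_β) / d)²

z_{α/2} = 1.645 (for α = 0.1, two-sided)
z_β = 1.341 (for power = 0.91)
d = 0.81

n = ((1.645 + 1.341) / 0.81)²
n = (3.686)²
n ≈ 13.59
Round up to the next whole number: n = 14 pairs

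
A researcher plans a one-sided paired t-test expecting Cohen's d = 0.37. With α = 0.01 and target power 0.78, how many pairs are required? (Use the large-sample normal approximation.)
n = 71 pairs

Sample size formula (paired t-test, normal approximation):
n = ((z_α + z_β) / d)²

z_α = 2.326 (for α = 0.01, one-sided)
z_β = 0.772 (for power = 0.78)
d = 0.37

n = ((2.326 + 0.772) / 0.37)²
n = (8.373)²
n ≈ 70.11
Round up to the next whole number: n = 71 pairs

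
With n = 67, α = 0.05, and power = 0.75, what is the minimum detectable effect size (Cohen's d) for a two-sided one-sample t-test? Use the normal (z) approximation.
d ≈ 0.32

Minimum detectable effect (one-sample t-test, normal approximation):
d = (z_{α/2} + z_β) / √n
d = (1.960 + 0.674) / √67
d = 2.634 / 8.185
d ≈ 0.32

By Cohen's convention (0.2 small / 0.5 medium / 0.8 large): small effect.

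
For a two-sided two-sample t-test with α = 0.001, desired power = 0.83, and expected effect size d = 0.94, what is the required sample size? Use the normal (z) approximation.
n = 41 per group

Sample size formula (two-sample t-test, normal approximation):
n = 2 · ((z_{α/2} + z_β) / d)²

z_{α/2} = 3.291 (for α = 0.001, two-sided)
z_β = 0.954 (for power = 0.83)
d = 0.94

n = 2 · ((3.291 + 0.954) / 0.94)²
n = 2 · (4.516)²
n ≈ 40.79
Round up to the next whole number: n = 41 per group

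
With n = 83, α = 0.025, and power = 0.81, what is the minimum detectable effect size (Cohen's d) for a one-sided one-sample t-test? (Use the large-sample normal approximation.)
d ≈ 0.31

Minimum detectable effect (one-sample t-test, normal approximation):
d = (z_α + z_β) / √n
d = (1.960 + 0.878) / √83
d = 2.838 / 9.110
d ≈ 0.31

By Cohen's convention (0.2 small / 0.5 medium / 0.8 large): small effect.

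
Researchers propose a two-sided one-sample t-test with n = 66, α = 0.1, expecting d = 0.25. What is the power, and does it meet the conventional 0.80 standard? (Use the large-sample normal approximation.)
Power ≈ 0.65; the study is underpowered (power < 0.80)

Power calculation (one-sample t-test, normal approximation):
z_β = d · √n - z_{α/2}
z_β = 0.25 · √66 - 1.645
z_β = 0.25 · 8.124 - 1.645
z_β = 0.386

Power = Φ(z_β) = Φ(0.386) ≈ 0.650

Effect size d = 0.25 is small by Cohen's convention (0.2/0.5/0.8).

Threshold: power ≥ 0.80 is conventionally adequate.
Power ≈ 0.65 → the study is underpowered (power < 0.80).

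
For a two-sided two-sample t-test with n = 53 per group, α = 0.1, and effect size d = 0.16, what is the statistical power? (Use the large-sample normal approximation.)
Power ≈ 0.21

Power calculation (two-sample t-test, normal approximation):
z_β = d · √(n/2) - z_{α/2}
z_β = 0.16 · √(53/2) - 1.645
z_β = 0.16 · 5.148 - 1.645
z_β = -0.821

Power = Φ(z_β) = Φ(-0.821) ≈ 0.206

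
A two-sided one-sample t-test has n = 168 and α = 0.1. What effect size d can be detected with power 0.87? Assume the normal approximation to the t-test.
d ≈ 0.21

Minimum detectable effect (one-sample t-test, normal approximation):
d = (z_{α/2} + z_β) / √n
d = (1.645 + 1.126) / √168
d = 2.771 / 12.961
d ≈ 0.21

By Cohen's convention (0.2 small / 0.5 medium / 0.8 large): small effect.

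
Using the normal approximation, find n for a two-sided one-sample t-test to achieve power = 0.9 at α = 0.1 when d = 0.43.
n = 47

Sample size formula (one-sample t-test, normal approximation):
n = ((z_{α/2} + z_β) / d)²

z_{α/2} = 1.645 (for α = 0.1, two-sided)
z_β = 1.282 (for power = 0.9)
d = 0.43

n = ((1.645 + 1.282) / 0.43)²
n = (6.807)²
n ≈ 46.34
Round up to the next whole number: n = 47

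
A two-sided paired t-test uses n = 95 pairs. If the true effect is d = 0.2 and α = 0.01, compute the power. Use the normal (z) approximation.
Power ≈ 0.27

Power calculation (paired t-test, normal approximation):
z_β = d · √n - z_{α/2}
z_β = 0.2 · √95 - 2.576
z_β = 0.2 · 9.747 - 2.576
z_β = -0.626

Power = Φ(z_β) = Φ(-0.626) ≈ 0.266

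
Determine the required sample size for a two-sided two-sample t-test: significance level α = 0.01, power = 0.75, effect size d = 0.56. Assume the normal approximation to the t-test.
n = 68 per group

Sample size formula (two-sample t-test, normal approximation):
n = 2 · ((z_{α/2} + z_β) / d)²

z_{α/2} = 2.576 (for α = 0.01, two-sided)
z_β = 0.674 (for power = 0.75)
d = 0.56

n = 2 · ((2.576 + 0.674) / 0.56)²
n = 2 · (5.804)²
n ≈ 67.37
Round up to the next whole number: n = 68 per group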